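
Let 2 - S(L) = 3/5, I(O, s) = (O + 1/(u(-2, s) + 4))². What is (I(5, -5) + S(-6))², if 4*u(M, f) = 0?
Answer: 5368489/6400 ≈ 838.83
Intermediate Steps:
u(M, f) = 0 (u(M, f) = (¼)*0 = 0)
I(O, s) = (¼ + O)² (I(O, s) = (O + 1/(0 + 4))² = (O + 1/4)² = (O + ¼)² = (¼ + O)²)
S(L) = 7/5 (S(L) = 2 - 3/5 = 2 - 1*⅗ = 2 - ⅗ = 7/5)
(I(5, -5) + S(-6))² = ((1 + 4*5)²/16 + 7/5)² = ((1 + 20)²/16 + 7/5)² = ((1/16)*21² + 7/5)² = ((1/16)*441 + 7/5)² = (441/16 + 7/5)² = (2317/80)² = 5368489/6400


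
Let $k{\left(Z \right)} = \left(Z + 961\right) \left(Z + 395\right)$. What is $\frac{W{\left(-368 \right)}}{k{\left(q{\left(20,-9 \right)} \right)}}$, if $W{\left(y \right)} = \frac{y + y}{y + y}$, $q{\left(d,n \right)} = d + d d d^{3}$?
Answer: $\frac{1}{10244467607115} \approx 9.7614 \cdot 10^{-14}$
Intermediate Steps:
$q{\left(d,n \right)} = d + d^{5}$ ($q{\left(d,n \right)} = d + d^{2} d^{3} = d + d^{5}$)
$k{\left(Z \right)} = \left(395 + Z\right) \left(961 + Z\right)$ ($k{\left(Z \right)} = \left(961 + Z\right) \left(395 + Z\right) = \left(395 + Z\right) \left(961 + Z\right)$)
$W{\left(y \right)} = 1$ ($W{\left(y \right)} = \frac{2 y}{2 y} = 2 y \frac{1}{2 y} = 1$)
$\frac{W{\left(-368 \right)}}{k{\left(q{\left(20,-9 \right)} \right)}} = 1 \frac{1}{379595 + \left(20 + 20^{5}\right)^{2} + 1356 \left(20 + 20^{5}\right)} = 1 \frac{1}{379595 + \left(20 + 3200000\right)^{2} + 1356 \left(20 + 3200000\right)} = 1 \frac{1}{379595 + 3200020^{2} + 1356 \cdot 3200020} = 1 \frac{1}{379595 + 10240128000400 + 4339227120} = 1 \cdot \frac{1}{10244467607115} = \frac{1}{10244467607115}$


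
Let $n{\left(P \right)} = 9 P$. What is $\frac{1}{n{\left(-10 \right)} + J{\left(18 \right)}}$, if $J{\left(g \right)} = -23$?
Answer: $- \frac{1}{113} \approx -0.0088496$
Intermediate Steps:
$\frac{1}{n{\left(-10 \right)} + J{\left(18 \right)}} = \frac{1}{9 \left(-10\right) - 23} = \frac{1}{-90 - 23} = \frac{1}{-113} = - \frac{1}{113}$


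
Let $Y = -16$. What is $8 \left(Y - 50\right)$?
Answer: $-528$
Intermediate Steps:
$8 \left(Y - 50\right) = 8 \left(-16 - 50\right) = 8 \left(-66\right) = -528$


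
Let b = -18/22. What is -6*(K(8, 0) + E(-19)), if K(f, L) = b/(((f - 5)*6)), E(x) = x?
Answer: 1257/11 ≈ 114.27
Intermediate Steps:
b = -9/11 (b = -18*1/22 = -9/11 ≈ -0.81818)
K(f, L) = -9/(11*(-30 + 6*f)) (K(f, L) = -9*1/(6*(f - 5))/11 = -9*1/(6*(-5 + f))/11 = -9/(11*(-30 + 6*f)))
-6*(K(8, 0) + E(-19)) = -6*(-3/(-110 + 22*8) - 19) = -6*(-3/(-110 + 176) - 19) = -6*(-3/66 - 19) = -6*(-3*1/66 - 19) = -6*(-1/22 - 19) = -6*(-419/22) = 1257/11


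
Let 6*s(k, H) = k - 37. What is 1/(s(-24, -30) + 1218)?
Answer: 6/7247 ≈ 0.00082793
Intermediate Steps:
s(k, H) = -37/6 + k/6 (s(k, H) = (k - 37)/6 = (-37 + k)/6 = -37/6 + k/6)
1/(s(-24, -30) + 1218) = 1/((-37/6 + (⅙)*(-24)) + 1218) = 1/((-37/6 - 4) + 1218) = 1/(-61/6 + 1218) = 1/(7247/6) = 6/7247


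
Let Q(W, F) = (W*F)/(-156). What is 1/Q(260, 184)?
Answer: -3/920 ≈ -0.0032609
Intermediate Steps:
Q(W, F) = -F*W/156 (Q(W, F) = (F*W)*(-1/156) = -F*W/156)
1/Q(260, 184) = 1/(-1/156*184*260) = 1/(-920/3) = -3/920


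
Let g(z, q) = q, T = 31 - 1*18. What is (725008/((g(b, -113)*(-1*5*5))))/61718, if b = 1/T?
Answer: 3208/771475 ≈ 0.0041583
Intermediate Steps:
T = 13 (T = 31 - 18 = 13)
b = 1/13 ≈ 0.076923
(725008/((g(b, -113)*(-1*5*5))))/61718 = (725008/((-113*(-1*5)*5)))/61718 = (725008/((-(-565)*5)))*(1/61718) = (725008/((-113*(-25))))*(1/61718) = (725008/2825)*(1/61718) = (725008*(1/2825))*(1/61718) = (6416/25)*(1/61718) = 3208/771475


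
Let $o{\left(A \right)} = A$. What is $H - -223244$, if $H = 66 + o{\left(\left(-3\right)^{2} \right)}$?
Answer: $223319$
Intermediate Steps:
$H = 75$ ($H = 66 + \left(-3\right)^{2} = 66 + 9 = 75$)
$H - -223244 = 75 - -223244 = 75 + 223244 = 223319$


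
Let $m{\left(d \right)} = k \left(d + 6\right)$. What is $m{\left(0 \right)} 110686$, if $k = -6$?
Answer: $-3984696$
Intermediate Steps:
$m{\left(d \right)} = -36 - 6 d$ ($m{\left(d \right)} = - 6 \left(d + 6\right) = - 6 \left(6 + d\right) = -36 - 6 d$)
$m{\left(0 \right)} 110686 = \left(-36 - 0\right) 110686 = \left(-36 + 0\right) 110686 = \left(-36\right) 110686 = -3984696$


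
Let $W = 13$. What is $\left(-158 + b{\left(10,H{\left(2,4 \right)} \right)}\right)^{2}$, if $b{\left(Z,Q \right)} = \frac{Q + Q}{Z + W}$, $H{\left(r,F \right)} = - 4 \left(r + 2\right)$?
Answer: $\frac{13439556}{529} \approx 25406.0$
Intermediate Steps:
$H{\left(r,F \right)} = -8 - 4 r$ ($H{\left(r,F \right)} = - 4 \left(2 + r\right) = -8 - 4 r$)
$b{\left(Z,Q \right)} = \frac{2 Q}{13 + Z}$ ($b{\left(Z,Q \right)} = \frac{Q + Q}{Z + 13} = \frac{2 Q}{13 + Z}$)
$\left(-158 + b{\left(10,H{\left(2,4 \right)} \right)}\right)^{2} = \left(-158 + \frac{2 \left(-8 - 8\right)}{13 + 10}\right)^{2} = \left(-158 + \frac{2 \left(-8 - 8\right)}{23}\right)^{2} = \left(-158 + 2 \left(-16\right) \frac{1}{23}\right)^{2} = \left(-158 - \frac{32}{23}\right)^{2} = \left(- \frac{3666}{23}\right)^{2} = \frac{13439556}{529}$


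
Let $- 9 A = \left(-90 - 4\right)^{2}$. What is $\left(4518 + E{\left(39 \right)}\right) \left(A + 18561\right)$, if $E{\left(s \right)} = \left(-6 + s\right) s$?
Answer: $102047385$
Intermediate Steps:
$E{\left(s \right)} = s \left(-6 + s\right)$
$A = - \frac{8836}{9}$ ($A = - \frac{\left(-90 - 4\right)^{2}}{9} = - \frac{\left(-94\right)^{2}}{9} = \left(- \frac{1}{9}\right) 8836 = - \frac{8836}{9} \approx -981.78$)
$\left(4518 + E{\left(39 \right)}\right) \left(A + 18561\right) = \left(4518 + 39 \left(-6 + 39\right)\right) \left(- \frac{8836}{9} + 18561\right) = \left(4518 + 39 \cdot 33\right) \frac{158213}{9} = \left(4518 + 1287\right) \frac{158213}{9} = 5805 \cdot \frac{158213}{9} = 102047385$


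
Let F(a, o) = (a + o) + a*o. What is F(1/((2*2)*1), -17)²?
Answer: 441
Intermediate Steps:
F(a, o) = a + o + a*o
F(1/((2*2)*1), -17)² = (1/((2*2)*1) - 17 - 17/((2*2)*1))² = (1/(4*1) - 17 - 17/(4*1))² = (1/4 - 17 - 17/4)² = (¼ - 17 + (¼)*(-17))² = (¼ - 17 - 17/4)² = (-21)² = 441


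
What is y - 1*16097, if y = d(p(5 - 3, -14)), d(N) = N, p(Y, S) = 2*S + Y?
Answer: -16123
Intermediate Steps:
p(Y, S) = Y + 2*S
y = -26 (y = (5 - 3) + 2*(-14) = 2 - 28 = -26)
y - 1*16097 = -26 - 1*16097 = -26 - 16097 = -16123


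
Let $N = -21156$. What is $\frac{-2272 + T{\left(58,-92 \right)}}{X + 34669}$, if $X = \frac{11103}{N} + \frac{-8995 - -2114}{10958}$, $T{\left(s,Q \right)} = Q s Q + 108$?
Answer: $\frac{18884200259184}{1339493092267} \approx 14.098$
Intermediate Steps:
$T{\left(s,Q \right)} = 108 + s Q^{2}$ ($T{\left(s,Q \right)} = s Q^{2} + 108 = 108 + s Q^{2}$)
$X = - \frac{44540185}{38637908}$ ($X = \frac{11103}{-21156} + \frac{-8995 - -2114}{10958} = 11103 \left(- \frac{1}{21156}\right) + \left(-8995 + 2114\right) \frac{1}{10958} = - \frac{3701}{7052} - \frac{6881}{10958} = - \frac{44540185}{38637908} \approx -1.1528$)
$\frac{-2272 + T{\left(58,-92 \right)}}{X + 34669} = \frac{-2272 + \left(108 + 58 \left(-92\right)^{2}\right)}{- \frac{44540185}{38637908} + 34669} = \frac{-2272 + \left(108 + 58 \cdot 8464\right)}{\frac{1339493092267}{38637908}} = \left(-2272 + \left(108 + 490912\right)\right) \frac{38637908}{1339493092267} = \left(-2272 + 491020\right) \frac{38637908}{1339493092267} = 488748 \cdot \frac{38637908}{1339493092267} = \frac{18884200259184}{1339493092267}$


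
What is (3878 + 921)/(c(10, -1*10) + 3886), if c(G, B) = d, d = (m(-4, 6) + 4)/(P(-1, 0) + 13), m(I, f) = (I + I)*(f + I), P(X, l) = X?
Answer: 4799/3885 ≈ 1.2353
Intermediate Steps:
m(I, f) = 2*I*(I + f) (m(I, f) = (2*I)*(I + f) = 2*I*(I + f))
d = -1 (d = (2*(-4)*(-4 + 6) + 4)/(-1 + 13) = (2*(-4)*2 + 4)/12 = (-16 + 4)*(1/12) = -12*1/12 = -1)
c(G, B) = -1
(3878 + 921)/(c(10, -1*10) + 3886) = (3878 + 921)/(-1 + 3886) = 4799/3885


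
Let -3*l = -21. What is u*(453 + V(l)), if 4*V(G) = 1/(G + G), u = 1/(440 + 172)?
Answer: 25369/34272 ≈ 0.74022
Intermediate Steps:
l = 7 (l = -1/3*(-21) = 7)
u = 1/612 ≈ 0.0016340
V(G) = 1/(8*G) (V(G) = 1/(4*(G + G)) = 1/(4*((2*G))) = (1/(2*G))/4 = 1/(8*G))
u*(453 + V(l)) = (453 + (1/8)/7)/612 = (453 + (1/8)*(1/7))/612 = (453 + 1/56)/612 = (1/612)*(25369/56) = 25369/34272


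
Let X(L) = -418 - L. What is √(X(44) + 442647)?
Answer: √442185 ≈ 664.97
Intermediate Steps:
√(X(44) + 442647) = √((-418 - 1*44) + 442647) = √((-418 - 44) + 442647) = √(-462 + 442647) = √442185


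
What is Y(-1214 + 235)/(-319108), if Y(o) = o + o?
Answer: 979/159554 ≈ 0.0061359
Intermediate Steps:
Y(o) = 2*o
Y(-1214 + 235)/(-319108) = (2*(-1214 + 235))/(-319108) = (2*(-979))*(-1/319108) = -1958*(-1/319108) = 979/159554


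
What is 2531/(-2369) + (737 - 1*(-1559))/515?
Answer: 40153/11845 ≈ 3.3899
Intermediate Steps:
2531/(-2369) + (737 - 1*(-1559))/515 = 2531*(-1/2369) + (737 + 1559)*(1/515) = -2531/2369 + 2296*(1/515) = -2531/2369 + 2296/515 = 40153/11845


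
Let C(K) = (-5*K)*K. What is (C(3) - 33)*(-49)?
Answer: 3822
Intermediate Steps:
C(K) = -5*K**2
(C(3) - 33)*(-49) = (-5*3**2 - 33)*(-49) = (-5*9 - 33)*(-49) = (-45 - 33)*(-49) = -78*(-49) = 3822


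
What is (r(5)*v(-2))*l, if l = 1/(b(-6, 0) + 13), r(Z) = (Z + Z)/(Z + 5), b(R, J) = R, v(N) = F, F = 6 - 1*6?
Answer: 0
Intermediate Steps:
F = 0 (F = 6 - 6 = 0)
v(N) = 0
r(Z) = 2*Z/(5 + Z) (r(Z) = (2*Z)/(5 + Z) = 2*Z/(5 + Z))
l = ⅐ (l = 1/(-6 + 13) = 1/7 = ⅐ ≈ 0.14286)
(r(5)*v(-2))*l = ((2*5/(5 + 5))*0)*(⅐) = ((2*5/10)*0)*(⅐) = ((2*5*(⅒))*0)*(⅐) = (1*0)*(⅐) = 0*(⅐) = 0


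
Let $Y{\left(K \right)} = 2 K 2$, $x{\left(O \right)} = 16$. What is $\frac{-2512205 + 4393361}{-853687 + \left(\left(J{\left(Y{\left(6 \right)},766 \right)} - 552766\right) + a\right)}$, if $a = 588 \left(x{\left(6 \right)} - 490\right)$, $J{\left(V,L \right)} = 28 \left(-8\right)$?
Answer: $- \frac{1881156}{1685389} \approx -1.1162$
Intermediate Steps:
$Y{\left(K \right)} = 4 K$
$J{\left(V,L \right)} = -224$
$a = -278712$ ($a = 588 \left(16 - 490\right) = 588 \left(-474\right) = -278712$)
$\frac{-2512205 + 4393361}{-853687 + \left(\left(J{\left(Y{\left(6 \right)},766 \right)} - 552766\right) + a\right)} = \frac{-2512205 + 4393361}{-853687 - 831702} = \frac{1881156}{-853687 - 831702} = \frac{1881156}{-1685389} = 1881156 \left(- \frac{1}{1685389}\right) = - \frac{1881156}{1685389}$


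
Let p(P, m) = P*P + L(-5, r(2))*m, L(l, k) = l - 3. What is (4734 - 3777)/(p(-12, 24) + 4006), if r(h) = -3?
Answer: 957/3958 ≈ 0.24179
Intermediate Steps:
L(l, k) = -3 + l
p(P, m) = P**2 - 8*m (p(P, m) = P*P + (-3 - 5)*m = P**2 - 8*m)
(4734 - 3777)/(p(-12, 24) + 4006) = (4734 - 3777)/(((-12)**2 - 8*24) + 4006) = 957/((144 - 192) + 4006) = 957/(-48 + 4006) = 957/3958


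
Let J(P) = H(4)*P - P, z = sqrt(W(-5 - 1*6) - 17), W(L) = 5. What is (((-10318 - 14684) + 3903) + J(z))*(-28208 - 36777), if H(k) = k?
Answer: 1371118515 - 389910*I*sqrt(3) ≈ 1.3711e+9 - 6.7534e+5*I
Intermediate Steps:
z = 2*I*sqrt(3) (z = sqrt(5 - 17) = sqrt(-12) = 2*I*sqrt(3) ≈ 3.4641*I)
J(P) = 3*P (J(P) = 4*P - P = 3*P)
(((-10318 - 14684) + 3903) + J(z))*(-28208 - 36777) = (((-10318 - 14684) + 3903) + 3*(2*I*sqrt(3)))*(-28208 - 36777) = ((-25002 + 3903) + 6*I*sqrt(3))*(-64985) = (-21099 + 6*I*sqrt(3))*(-64985) = 1371118515 - 389910*I*sqrt(3)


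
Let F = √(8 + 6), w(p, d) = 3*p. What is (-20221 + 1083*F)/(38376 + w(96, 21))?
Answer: -20221/38664 + 361*√14/12888 ≈ -0.41819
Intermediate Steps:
F = √14 ≈ 3.7417
(-20221 + 1083*F)/(38376 + w(96, 21)) = (-20221 + 1083*√14)/(38376 + 3*96) = (-20221 + 1083*√14)/(38376 + 288) = (-20221 + 1083*√14)/38664 = (-20221 + 1083*√14)*(1/38664) = -20221/38664 + 361*√14/12888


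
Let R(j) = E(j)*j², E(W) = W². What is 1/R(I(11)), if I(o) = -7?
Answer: 1/2401 ≈ 0.00041649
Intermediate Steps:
R(j) = j⁴ (R(j) = j²*j² = j⁴)
1/R(I(11)) = 1/((-7)⁴) = 1/2401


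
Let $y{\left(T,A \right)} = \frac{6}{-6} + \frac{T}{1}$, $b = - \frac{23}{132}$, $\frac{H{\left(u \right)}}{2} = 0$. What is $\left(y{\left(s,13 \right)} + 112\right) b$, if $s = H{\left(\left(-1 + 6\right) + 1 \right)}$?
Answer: $- \frac{851}{44} \approx -19.341$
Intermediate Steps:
$H{\left(u \right)} = 0$ ($H{\left(u \right)} = 2 \cdot 0 = 0$)
$s = 0$
$b = - \frac{23}{132}$ ($b = \left(-23\right) \frac{1}{132} = - \frac{23}{132} \approx -0.17424$)
$y{\left(T,A \right)} = -1 + T$ ($y{\left(T,A \right)} = 6 \left(- \frac{1}{6}\right) + T 1 = -1 + T$)
$\left(y{\left(s,13 \right)} + 112\right) b = \left(\left(-1 + 0\right) + 112\right) \left(- \frac{23}{132}\right) = \left(-1 + 112\right) \left(- \frac{23}{132}\right) = 111 \left(- \frac{23}{132}\right) = - \frac{851}{44}$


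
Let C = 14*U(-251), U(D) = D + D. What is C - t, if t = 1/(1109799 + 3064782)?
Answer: -29338955269/4174581 ≈ -7028.0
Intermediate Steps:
U(D) = 2*D
C = -7028 (C = 14*(2*(-251)) = 14*(-502) = -7028)
t = 1/4174581 ≈ 2.3954e-7
C - t = -7028 - 1*1/4174581 = -7028 - 1/4174581 = -29338955269/4174581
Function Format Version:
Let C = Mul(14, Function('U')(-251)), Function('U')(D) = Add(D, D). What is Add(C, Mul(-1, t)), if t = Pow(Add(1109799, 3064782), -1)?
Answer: Rational(-29338955269, 4174581) ≈ -7028.0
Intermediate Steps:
Function('U')(D) = Mul(2, D)
C = -7028 (C = Mul(14, Mul(2, -251)) = Mul(14, -502) = -7028)
t = Rational(1, 4174581) (t = Pow(4174581, -1) = Rational(1, 4174581) ≈ 2.3954e-7)
Add(C, Mul(-1, t)) = Add(-7028, Mul(-1, Rational(1, 4174581))) = Add(-7028, Rational(-1, 4174581)) = Rational(-29338955269, 4174581)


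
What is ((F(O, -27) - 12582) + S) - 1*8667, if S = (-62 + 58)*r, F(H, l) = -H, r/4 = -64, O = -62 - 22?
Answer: -20141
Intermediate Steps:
O = -84
r = -256 (r = 4*(-64) = -256)
S = 1024 (S = (-62 + 58)*(-256) = -4*(-256) = 1024)
((F(O, -27) - 12582) + S) - 1*8667 = ((-1*(-84) - 12582) + 1024) - 1*8667 = ((84 - 12582) + 1024) - 8667 = (-12498 + 1024) - 8667 = -11474 - 8667 = -20141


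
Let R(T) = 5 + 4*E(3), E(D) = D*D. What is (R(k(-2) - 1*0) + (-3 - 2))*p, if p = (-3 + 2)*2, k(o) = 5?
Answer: -72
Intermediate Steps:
p = -2 (p = -1*2 = -2)
E(D) = D²
R(T) = 41 (R(T) = 5 + 4*3² = 5 + 4*9 = 5 + 36 = 41)
(R(k(-2) - 1*0) + (-3 - 2))*p = (41 + (-3 - 2))*(-2) = (41 - 5)*(-2) = 36*(-2) = -72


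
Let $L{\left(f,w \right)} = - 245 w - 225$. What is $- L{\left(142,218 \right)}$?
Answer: $53635$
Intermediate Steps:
$L{\left(f,w \right)} = -225 - 245 w$
$- L{\left(142,218 \right)} = - (-225 - 53410) = \left(-1\right) \left(-53635\right) = 53635$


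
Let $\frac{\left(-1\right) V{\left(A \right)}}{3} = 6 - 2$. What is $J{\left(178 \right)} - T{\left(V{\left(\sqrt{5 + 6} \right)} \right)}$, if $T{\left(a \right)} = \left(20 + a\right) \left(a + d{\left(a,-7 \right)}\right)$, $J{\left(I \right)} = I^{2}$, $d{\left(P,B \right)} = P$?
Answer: $31876$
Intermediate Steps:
$V{\left(A \right)} = -12$ ($V{\left(A \right)} = - 3 \left(6 - 2\right) = \left(-3\right) 4 = -12$)
$T{\left(a \right)} = 2 a \left(20 + a\right)$ ($T{\left(a \right)} = \left(20 + a\right) \left(a + a\right) = \left(20 + a\right) 2 a = 2 a \left(20 + a\right)$)
$J{\left(178 \right)} - T{\left(V{\left(\sqrt{5 + 6} \right)} \right)} = 178^{2} - 2 \left(-12\right) \left(20 - 12\right) = 31684 - 2 \left(-12\right) 8 = 31684 - -192 = 31684 + 192 = 31876$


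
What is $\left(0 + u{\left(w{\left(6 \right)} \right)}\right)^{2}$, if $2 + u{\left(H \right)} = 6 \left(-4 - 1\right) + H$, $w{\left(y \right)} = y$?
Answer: $676$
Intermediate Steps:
$u{\left(H \right)} = -32 + H$ ($u{\left(H \right)} = -2 + \left(6 \left(-4 - 1\right) + H\right) = -2 + \left(6 \left(-5\right) + H\right) = -2 + \left(-30 + H\right) = -32 + H$)
$\left(0 + u{\left(w{\left(6 \right)} \right)}\right)^{2} = \left(0 + \left(-32 + 6\right)\right)^{2} = \left(0 - 26\right)^{2} = \left(-26\right)^{2} = 676$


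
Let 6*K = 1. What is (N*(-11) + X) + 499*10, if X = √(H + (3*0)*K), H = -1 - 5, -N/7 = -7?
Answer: 4451 + I*√6 ≈ 4451.0 + 2.4495*I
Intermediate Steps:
K = ⅙ (K = (⅙)*1 = ⅙ ≈ 0.16667)
N = 49 (N = -7*(-7) = 49)
H = -6
X = I*√6 (X = √(-6 + (3*0)*(⅙)) = √(-6 + 0*(⅙)) = √(-6 + 0) = √(-6) = I*√6 ≈ 2.4495*I)
(N*(-11) + X) + 499*10 = (49*(-11) + I*√6) + 499*10 = (-539 + I*√6) + 4990 = 4451 + I*√6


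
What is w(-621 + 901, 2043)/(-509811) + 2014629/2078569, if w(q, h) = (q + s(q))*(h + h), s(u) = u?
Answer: -1243006139307/353225780153 ≈ -3.5190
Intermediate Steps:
w(q, h) = 4*h*q (w(q, h) = (q + q)*(h + h) = (2*q)*(2*h) = 4*h*q)
w(-621 + 901, 2043)/(-509811) + 2014629/2078569 = (4*2043*(-621 + 901))/(-509811) + 2014629/2078569 = (4*2043*280)*(-1/509811) + 2014629*(1/2078569) = 2288160*(-1/509811) + 2014629/2078569 = -762720/169937 + 2014629/2078569 = -1243006139307/353225780153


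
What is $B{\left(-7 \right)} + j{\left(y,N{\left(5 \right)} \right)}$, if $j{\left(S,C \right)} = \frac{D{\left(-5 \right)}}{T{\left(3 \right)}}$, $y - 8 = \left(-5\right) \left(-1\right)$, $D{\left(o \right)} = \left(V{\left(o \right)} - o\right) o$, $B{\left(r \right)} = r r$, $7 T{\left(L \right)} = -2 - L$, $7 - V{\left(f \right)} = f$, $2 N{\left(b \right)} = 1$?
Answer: $168$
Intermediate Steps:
$N{\left(b \right)} = \frac{1}{2}$ ($N{\left(b \right)} = \frac{1}{2} \cdot 1 = \frac{1}{2}$)
$V{\left(f \right)} = 7 - f$
$T{\left(L \right)} = - \frac{2}{7} - \frac{L}{7}$ ($T{\left(L \right)} = \frac{-2 - L}{7} = - \frac{2}{7} - \frac{L}{7}$)
$B{\left(r \right)} = r^{2}$
$D{\left(o \right)} = o \left(7 - 2 o\right)$ ($D{\left(o \right)} = \left(\left(7 - o\right) - o\right) o = \left(7 - 2 o\right) o = o \left(7 - 2 o\right)$)
$y = 13$ ($y = 8 - -5 = 8 + 5 = 13$)
$j{\left(S,C \right)} = 119$ ($j{\left(S,C \right)} = \frac{\left(-5\right) \left(7 - -10\right)}{- \frac{2}{7} - \frac{3}{7}} = \frac{\left(-5\right) \left(7 + 10\right)}{- \frac{2}{7} - \frac{3}{7}} = \frac{\left(-5\right) 17}{- \frac{5}{7}} = \left(-85\right) \left(- \frac{7}{5}\right) = 119$)
$B{\left(-7 \right)} + j{\left(y,N{\left(5 \right)} \right)} = \left(-7\right)^{2} + 119 = 49 + 119 = 168$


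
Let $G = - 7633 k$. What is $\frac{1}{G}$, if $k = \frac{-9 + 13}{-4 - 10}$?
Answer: $\frac{7}{15266} \approx 0.00045854$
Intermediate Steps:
$k = - \frac{2}{7}$ ($k = \frac{4}{-14} = 4 \left(- \frac{1}{14}\right) = - \frac{2}{7} \approx -0.28571$)
$G = \frac{15266}{7}$ ($G = \left(-7633\right) \left(- \frac{2}{7}\right) = \frac{15266}{7} \approx 2180.9$)
$\frac{1}{G} = \frac{1}{\frac{15266}{7}} = \frac{7}{15266}$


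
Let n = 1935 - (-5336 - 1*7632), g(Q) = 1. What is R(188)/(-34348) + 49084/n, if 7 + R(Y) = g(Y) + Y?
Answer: 120230349/36563446 ≈ 3.2883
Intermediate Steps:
n = 14903 (n = 1935 - (-5336 - 7632) = 1935 - 1*(-12968) = 1935 + 12968 = 14903)
R(Y) = -6 + Y (R(Y) = -7 + (1 + Y) = -6 + Y)
R(188)/(-34348) + 49084/n = (-6 + 188)/(-34348) + 49084/14903 = 182*(-1/34348) + 49084*(1/14903) = -91/17174 + 7012/2129 = 120230349/36563446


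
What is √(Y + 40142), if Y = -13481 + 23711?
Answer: 14*√257 ≈ 224.44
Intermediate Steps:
Y = 10230
√(Y + 40142) = √(10230 + 40142) = √50372 = 14*√257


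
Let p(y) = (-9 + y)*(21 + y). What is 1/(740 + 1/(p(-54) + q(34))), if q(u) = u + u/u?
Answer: 2114/1564361 ≈ 0.0013514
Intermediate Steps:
q(u) = 1 + u (q(u) = u + 1 = 1 + u)
1/(740 + 1/(p(-54) + q(34))) = 1/(740 + 1/((-189 + (-54)² + 12*(-54)) + (1 + 34))) = 1/(740 + 1/((-189 + 2916 - 648) + 35)) = 1/(740 + 1/(2079 + 35)) = 1/(740 + 1/2114) = 1/(1564361/2114) = 2114/1564361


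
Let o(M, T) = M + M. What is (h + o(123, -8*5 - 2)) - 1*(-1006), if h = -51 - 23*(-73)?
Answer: 2880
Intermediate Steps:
h = 1628 (h = -51 + 1679 = 1628)
o(M, T) = 2*M
(h + o(123, -8*5 - 2)) - 1*(-1006) = (1628 + 2*123) - 1*(-1006) = (1628 + 246) + 1006 = 1874 + 1006 = 2880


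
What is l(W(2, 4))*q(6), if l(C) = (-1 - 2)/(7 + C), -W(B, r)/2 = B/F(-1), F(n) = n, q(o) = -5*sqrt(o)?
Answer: 15*sqrt(6)/11 ≈ 3.3402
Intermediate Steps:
W(B, r) = 2*B (W(B, r) = -2*B/(-1) = -2*B*(-1) = -(-2)*B = 2*B)
l(C) = -3/(7 + C)
l(W(2, 4))*q(6) = (-3/(7 + 2*2))*(-5*sqrt(6)) = (-3/(7 + 4))*(-5*sqrt(6)) = (-3/11)*(-5*sqrt(6)) = (-3*1/11)*(-5*sqrt(6)) = -(-15)*sqrt(6)/11 = 15*sqrt(6)/11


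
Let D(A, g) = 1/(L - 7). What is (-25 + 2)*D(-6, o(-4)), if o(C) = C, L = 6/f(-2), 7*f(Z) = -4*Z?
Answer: 92/7 ≈ 13.143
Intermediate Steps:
f(Z) = -4*Z/7 (f(Z) = (-4*Z)/7 = -4*Z/7)
L = 21/4 (L = 6/((-4/7*(-2))) = 6/(8/7) = 6*(7/8) = 21/4 ≈ 5.2500)
D(A, g) = -4/7 (D(A, g) = 1/(21/4 - 7) = 1/(-7/4) = -4/7)
(-25 + 2)*D(-6, o(-4)) = (-25 + 2)*(-4/7) = -23*(-4/7) = 92/7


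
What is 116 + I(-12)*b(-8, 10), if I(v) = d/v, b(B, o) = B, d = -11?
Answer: 326/3 ≈ 108.67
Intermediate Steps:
I(v) = -11/v
116 + I(-12)*b(-8, 10) = 116 - 11/(-12)*(-8) = 116 - 11*(-1/12)*(-8) = 116 + (11/12)*(-8) = 116 - 22/3 = 326/3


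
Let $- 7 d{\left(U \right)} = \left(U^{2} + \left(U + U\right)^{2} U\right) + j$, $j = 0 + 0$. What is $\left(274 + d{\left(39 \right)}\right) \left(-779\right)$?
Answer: $\frac{184528741}{7} \approx 2.6361 \cdot 10^{7}$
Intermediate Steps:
$j = 0$
$d{\left(U \right)} = - \frac{4 U^{3}}{7} - \frac{U^{2}}{7}$ ($d{\left(U \right)} = - \frac{\left(U^{2} + \left(U + U\right)^{2} U\right) + 0}{7} = - \frac{\left(U^{2} + \left(2 U\right)^{2} U\right) + 0}{7} = - \frac{\left(U^{2} + 4 U^{2} U\right) + 0}{7} = - \frac{\left(U^{2} + 4 U^{3}\right) + 0}{7} = - \frac{U^{2} + 4 U^{3}}{7} = - \frac{4 U^{3}}{7} - \frac{U^{2}}{7}$)
$\left(274 + d{\left(39 \right)}\right) \left(-779\right) = \left(274 + \frac{39^{2} \left(-1 - 156\right)}{7}\right) \left(-779\right) = \left(274 + \frac{1}{7} \cdot 1521 \left(-1 - 156\right)\right) \left(-779\right) = \left(274 + \frac{1}{7} \cdot 1521 \left(-157\right)\right) \left(-779\right) = \left(274 - \frac{238797}{7}\right) \left(-779\right) = \left(- \frac{236879}{7}\right) \left(-779\right) = \frac{184528741}{7}$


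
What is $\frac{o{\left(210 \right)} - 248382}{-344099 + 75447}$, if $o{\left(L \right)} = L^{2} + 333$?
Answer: $\frac{203949}{268652} \approx 0.75916$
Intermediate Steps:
$o{\left(L \right)} = 333 + L^{2}$
$\frac{o{\left(210 \right)} - 248382}{-344099 + 75447} = \frac{\left(333 + 210^{2}\right) - 248382}{-344099 + 75447} = \frac{\left(333 + 44100\right) - 248382}{-268652} = \left(44433 - 248382\right) \left(- \frac{1}{268652}\right) = \left(-203949\right) \left(- \frac{1}{268652}\right) = \frac{203949}{268652}$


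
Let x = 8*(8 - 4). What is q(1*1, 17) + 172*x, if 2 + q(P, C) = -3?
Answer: 5499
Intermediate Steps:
x = 32 (x = 8*4 = 32)
q(P, C) = -5 (q(P, C) = -2 - 3 = -5)
q(1*1, 17) + 172*x = -5 + 172*32 = -5 + 5504 = 5499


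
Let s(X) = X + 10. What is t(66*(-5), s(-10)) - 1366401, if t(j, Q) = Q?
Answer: -1366401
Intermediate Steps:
s(X) = 10 + X
t(66*(-5), s(-10)) - 1366401 = (10 - 10) - 1366401 = 0 - 1366401 = -1366401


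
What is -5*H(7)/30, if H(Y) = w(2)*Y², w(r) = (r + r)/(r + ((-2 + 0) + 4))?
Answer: -49/6 ≈ -8.1667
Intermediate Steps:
w(r) = 2*r/(2 + r) (w(r) = (2*r)/(r + (-2 + 4)) = (2*r)/(r + 2) = (2*r)/(2 + r) = 2*r/(2 + r))
H(Y) = Y² (H(Y) = (2*2/(2 + 2))*Y² = (2*2/4)*Y² = (2*2*(¼))*Y² = 1*Y² = Y²)
-5*H(7)/30 = -5*7²/30 = -5*49*(1/30) = -245*1/30 = -49/6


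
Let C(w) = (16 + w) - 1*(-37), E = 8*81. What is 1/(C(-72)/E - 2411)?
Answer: -648/1562347 ≈ -0.00041476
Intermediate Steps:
E = 648
C(w) = 53 + w (C(w) = (16 + w) + 37 = 53 + w)
1/(C(-72)/E - 2411) = 1/((53 - 72)/648 - 2411) = 1/(-19*1/648 - 2411) = 1/(-19/648 - 2411) = 1/(-1562347/648) = -648/1562347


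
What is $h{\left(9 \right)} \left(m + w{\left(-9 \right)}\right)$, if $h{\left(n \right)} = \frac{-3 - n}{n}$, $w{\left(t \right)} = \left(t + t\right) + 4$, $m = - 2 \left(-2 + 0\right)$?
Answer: $\frac{40}{3} \approx 13.333$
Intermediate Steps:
$m = 4$ ($m = \left(-2\right) \left(-2\right) = 4$)
$w{\left(t \right)} = 4 + 2 t$ ($w{\left(t \right)} = 2 t + 4 = 4 + 2 t$)
$h{\left(n \right)} = \frac{-3 - n}{n}$
$h{\left(9 \right)} \left(m + w{\left(-9 \right)}\right) = \frac{-3 - 9}{9} \left(4 + \left(4 + 2 \left(-9\right)\right)\right) = \frac{-3 - 9}{9} \left(4 + \left(4 - 18\right)\right) = \frac{1}{9} \left(-12\right) \left(4 - 14\right) = \left(- \frac{4}{3}\right) \left(-10\right) = \frac{40}{3}$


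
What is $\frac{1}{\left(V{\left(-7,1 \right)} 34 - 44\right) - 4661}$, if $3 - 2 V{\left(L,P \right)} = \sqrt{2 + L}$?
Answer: $\frac{i}{- 4654 i + 17 \sqrt{5}} \approx -0.00021485 + 1.7549 \cdot 10^{-6} i$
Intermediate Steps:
$V{\left(L,P \right)} = \frac{3}{2} - \frac{\sqrt{2 + L}}{2}$
$\frac{1}{\left(V{\left(-7,1 \right)} 34 - 44\right) - 4661} = \frac{1}{\left(\left(\frac{3}{2} - \frac{\sqrt{2 - 7}}{2}\right) 34 - 44\right) - 4661} = \frac{1}{\left(\left(\frac{3}{2} - \frac{\sqrt{-5}}{2}\right) 34 - 44\right) - 4661} = \frac{1}{\left(\left(\frac{3}{2} - \frac{i \sqrt{5}}{2}\right) 34 - 44\right) - 4661} = \frac{1}{\left(\left(51 - 17 i \sqrt{5}\right) - 44\right) - 4661} = \frac{1}{\left(7 - 17 i \sqrt{5}\right) - 4661} = \frac{1}{-4654 - 17 i \sqrt{5}}$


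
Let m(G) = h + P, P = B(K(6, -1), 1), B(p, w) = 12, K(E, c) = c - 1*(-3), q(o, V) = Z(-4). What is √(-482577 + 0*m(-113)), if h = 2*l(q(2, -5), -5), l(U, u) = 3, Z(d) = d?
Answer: I*√482577 ≈ 694.68*I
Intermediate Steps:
q(o, V) = -4
K(E, c) = 3 + c (K(E, c) = c + 3 = 3 + c)
P = 12
h = 6 (h = 2*3 = 6)
m(G) = 18 (m(G) = 6 + 12 = 18)
√(-482577 + 0*m(-113)) = √(-482577 + 0*18) = √(-482577 + 0) = √(-482577) = I*√482577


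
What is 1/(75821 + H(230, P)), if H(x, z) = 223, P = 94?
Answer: 1/76044 ≈ 1.3150e-5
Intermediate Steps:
1/(75821 + H(230, P)) = 1/(75821 + 223) = 1/76044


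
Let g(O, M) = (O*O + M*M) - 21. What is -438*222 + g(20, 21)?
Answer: -96416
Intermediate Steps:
g(O, M) = -21 + M² + O² (g(O, M) = (O² + M²) - 21 = (M² + O²) - 21 = -21 + M² + O²)
-438*222 + g(20, 21) = -438*222 + (-21 + 21² + 20²) = -97236 + (-21 + 441 + 400) = -97236 + 820 = -96416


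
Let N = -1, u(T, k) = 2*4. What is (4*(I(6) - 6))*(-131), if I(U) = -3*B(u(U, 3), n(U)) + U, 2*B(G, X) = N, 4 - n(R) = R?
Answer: -786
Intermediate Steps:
u(T, k) = 8
n(R) = 4 - R
B(G, X) = -½ (B(G, X) = (½)*(-1) = -½)
I(U) = 3/2 + U (I(U) = -3*(-½) + U = 3/2 + U)
(4*(I(6) - 6))*(-131) = (4*((3/2 + 6) - 6))*(-131) = (4*(15/2 - 6))*(-131) = (4*(3/2))*(-131) = 6*(-131) = -786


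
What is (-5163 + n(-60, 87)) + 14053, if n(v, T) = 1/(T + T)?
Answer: 1546861/174 ≈ 8890.0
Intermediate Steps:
n(v, T) = 1/(2*T)
(-5163 + n(-60, 87)) + 14053 = (-5163 + (½)/87) + 14053 = (-5163 + (½)*(1/87)) + 14053 = (-5163 + 1/174) + 14053 = -898361/174 + 14053 = 1546861/174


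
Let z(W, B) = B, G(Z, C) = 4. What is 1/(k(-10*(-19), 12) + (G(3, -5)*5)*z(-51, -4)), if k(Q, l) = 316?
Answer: 1/236 ≈ 0.0042373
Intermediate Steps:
1/(k(-10*(-19), 12) + (G(3, -5)*5)*z(-51, -4)) = 1/(316 + (4*5)*(-4)) = 1/(316 + 20*(-4)) = 1/(316 - 80) = 1/236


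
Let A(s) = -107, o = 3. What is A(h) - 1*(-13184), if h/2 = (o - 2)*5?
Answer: 13077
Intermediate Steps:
h = 10 (h = 2*((3 - 2)*5) = 2*(1*5) = 2*5 = 10)
A(h) - 1*(-13184) = -107 - 1*(-13184) = -107 + 13184 = 13077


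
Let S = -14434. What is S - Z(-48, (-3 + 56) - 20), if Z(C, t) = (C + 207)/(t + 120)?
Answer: -736187/51 ≈ -14435.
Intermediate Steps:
Z(C, t) = (207 + C)/(120 + t)
S - Z(-48, (-3 + 56) - 20) = -14434 - (207 - 48)/(120 + ((-3 + 56) - 20)) = -14434 - 159/(120 + (53 - 20)) = -14434 - 159/(120 + 33) = -14434 - 159/153 = -14434 - 1*53/51 = -14434 - 53/51 = -736187/51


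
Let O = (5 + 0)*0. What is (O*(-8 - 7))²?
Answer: 0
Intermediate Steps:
O = 0 (O = 5*0 = 0)
(O*(-8 - 7))² = (0*(-8 - 7))² = (0*(-15))² = 0² = 0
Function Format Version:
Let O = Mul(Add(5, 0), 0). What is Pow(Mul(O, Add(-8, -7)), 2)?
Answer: 0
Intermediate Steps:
O = 0 (O = Mul(5, 0) = 0)
Pow(Mul(O, Add(-8, -7)), 2) = Pow(Mul(0, Add(-8, -7)), 2) = Pow(Mul(0, -15), 2) = Pow(0, 2) = 0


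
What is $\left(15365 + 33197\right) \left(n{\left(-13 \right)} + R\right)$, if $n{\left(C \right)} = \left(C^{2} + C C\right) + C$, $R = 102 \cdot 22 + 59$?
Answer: $127620936$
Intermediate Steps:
$R = 2303$ ($R = 2244 + 59 = 2303$)
$n{\left(C \right)} = C + 2 C^{2}$ ($n{\left(C \right)} = \left(C^{2} + C^{2}\right) + C = 2 C^{2} + C = C + 2 C^{2}$)
$\left(15365 + 33197\right) \left(n{\left(-13 \right)} + R\right) = \left(15365 + 33197\right) \left(- 13 \left(1 + 2 \left(-13\right)\right) + 2303\right) = 48562 \left(- 13 \left(1 - 26\right) + 2303\right) = 48562 \left(\left(-13\right) \left(-25\right) + 2303\right) = 48562 \left(325 + 2303\right) = 48562 \cdot 2628 = 127620936$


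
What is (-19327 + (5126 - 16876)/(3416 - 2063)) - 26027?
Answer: -61375712/1353 ≈ -45363.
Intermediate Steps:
(-19327 + (5126 - 16876)/(3416 - 2063)) - 26027 = (-19327 - 11750/1353) - 26027 = -26161181/1353 - 26027 = -61375712/1353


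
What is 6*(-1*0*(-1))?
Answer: 0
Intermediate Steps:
6*(-1*0*(-1)) = 6*(0*(-1)) = 6*0 = 0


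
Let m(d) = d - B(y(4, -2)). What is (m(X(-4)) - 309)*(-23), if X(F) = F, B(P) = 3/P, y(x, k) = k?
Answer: 14329/2 ≈ 7164.5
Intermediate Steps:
m(d) = 3/2 + d (m(d) = d - 3/(-2) = d - 3*(-1)/2 = d - 1*(-3/2) = d + 3/2 = 3/2 + d)
(m(X(-4)) - 309)*(-23) = ((3/2 - 4) - 309)*(-23) = (-5/2 - 309)*(-23) = -623/2*(-23) = 14329/2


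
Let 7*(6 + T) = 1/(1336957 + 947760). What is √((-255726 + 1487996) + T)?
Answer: √315184366134126616323/15993019 ≈ 1110.1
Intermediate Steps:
T = -95958113/15993019 (T = -6 + 1/(7*(1336957 + 947760)) = -6 + (⅐)/2284717 = -6 + (⅐)*(1/2284717) = -6 + 1/15993019 = -95958113/15993019 ≈ -6.0000)
√((-255726 + 1487996) + T) = √((-255726 + 1487996) - 95958113/15993019) = √(1232270 - 95958113/15993019) = √(19707621565017/15993019) = √315184366134126616323/15993019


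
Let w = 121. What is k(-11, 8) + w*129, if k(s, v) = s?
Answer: 15598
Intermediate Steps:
k(-11, 8) + w*129 = -11 + 121*129 = -11 + 15609 = 15598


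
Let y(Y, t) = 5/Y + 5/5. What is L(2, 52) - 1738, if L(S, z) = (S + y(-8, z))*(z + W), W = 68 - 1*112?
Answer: -1719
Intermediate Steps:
W = -44 (W = 68 - 112 = -44)
y(Y, t) = 1 + 5/Y (y(Y, t) = 5/Y + 5*(1/5) = 5/Y + 1 = 1 + 5/Y)
L(S, z) = (-44 + z)*(3/8 + S) (L(S, z) = (S + (5 - 8)/(-8))*(z - 44) = (S - 1/8*(-3))*(-44 + z) = (S + 3/8)*(-44 + z) = (3/8 + S)*(-44 + z) = (-44 + z)*(3/8 + S))
L(2, 52) - 1738 = (-33/2 - 44*2 + (3/8)*52 + 2*52) - 1738 = (-33/2 - 88 + 39/2 + 104) - 1738 = 19 - 1738 = -1719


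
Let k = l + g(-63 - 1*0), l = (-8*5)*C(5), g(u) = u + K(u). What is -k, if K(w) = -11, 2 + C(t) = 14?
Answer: 554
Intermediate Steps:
C(t) = 12 (C(t) = -2 + 14 = 12)
g(u) = -11 + u (g(u) = u - 11 = -11 + u)
l = -480 (l = -8*5*12 = -40*12 = -480)
k = -554 (k = -480 + (-11 + (-63 - 1*0)) = -480 + (-11 + (-63 + 0)) = -480 + (-11 - 63) = -480 - 74 = -554)
-k = -1*(-554) = 554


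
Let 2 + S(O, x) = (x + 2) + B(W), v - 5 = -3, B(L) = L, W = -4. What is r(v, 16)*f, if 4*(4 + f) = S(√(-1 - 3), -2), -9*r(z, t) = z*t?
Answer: 176/9 ≈ 19.556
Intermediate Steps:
v = 2 (v = 5 - 3 = 2)
r(z, t) = -t*z/9 (r(z, t) = -z*t/9 = -t*z/9)
S(O, x) = -4 + x (S(O, x) = -2 + ((x + 2) - 4) = -2 + ((2 + x) - 4) = -2 + (-2 + x) = -4 + x)
f = -11/2 (f = -4 + (-4 - 2)/4 = -4 + (¼)*(-6) = -4 - 3/2 = -11/2 ≈ -5.5000)
r(v, 16)*f = -⅑*16*2*(-11/2) = -32/9*(-11/2) = 176/9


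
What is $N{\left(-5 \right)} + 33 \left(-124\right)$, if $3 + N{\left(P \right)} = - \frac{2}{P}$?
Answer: $- \frac{20473}{5} \approx -4094.6$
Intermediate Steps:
$N{\left(P \right)} = -3 - \frac{2}{P}$
$N{\left(-5 \right)} + 33 \left(-124\right) = \left(-3 - \frac{2}{-5}\right) + 33 \left(-124\right) = \left(-3 - - \frac{2}{5}\right) - 4092 = \left(-3 + \frac{2}{5}\right) - 4092 = - \frac{13}{5} - 4092 = - \frac{20473}{5}$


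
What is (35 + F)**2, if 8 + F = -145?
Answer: 13924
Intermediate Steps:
F = -153 (F = -8 - 145 = -153)
(35 + F)**2 = (35 - 153)**2 = (-118)**2 = 13924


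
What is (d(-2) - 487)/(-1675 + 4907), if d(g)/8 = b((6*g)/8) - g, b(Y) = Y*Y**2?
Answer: -249/1616 ≈ -0.15408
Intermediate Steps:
b(Y) = Y**3
d(g) = -8*g + 27*g**3/8 (d(g) = 8*(((6*g)/8)**3 - g) = 8*(((6*g)*(1/8))**3 - g) = 8*((3*g/4)**3 - g) = 8*(27*g**3/64 - g) = 8*(-g + 27*g**3/64) = -8*g + 27*g**3/8)
(d(-2) - 487)/(-1675 + 4907) = ((1/8)*(-2)*(-64 + 27*(-2)**2) - 487)/(-1675 + 4907) = ((1/8)*(-2)*(-64 + 27*4) - 487)/3232 = ((1/8)*(-2)*(-64 + 108) - 487)*(1/3232) = ((1/8)*(-2)*44 - 487)*(1/3232) = (-11 - 487)*(1/3232) = -498*1/3232 = -249/1616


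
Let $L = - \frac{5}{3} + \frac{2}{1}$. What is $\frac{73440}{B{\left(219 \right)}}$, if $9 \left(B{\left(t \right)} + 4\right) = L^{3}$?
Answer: $- \frac{17845920}{971} \approx -18379.0$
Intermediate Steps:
$L = \frac{1}{3}$ ($L = \left(-5\right) \frac{1}{3} + 2 \cdot 1 = - \frac{5}{3} + 2 = \frac{1}{3} \approx 0.33333$)
$B{\left(t \right)} = - \frac{971}{243}$ ($B{\left(t \right)} = -4 + \frac{1}{9 \cdot 27} = -4 + \frac{1}{9} \cdot \frac{1}{27} = -4 + \frac{1}{243} = - \frac{971}{243}$)
$\frac{73440}{B{\left(219 \right)}} = \frac{73440}{- \frac{971}{243}} = 73440 \left(- \frac{243}{971}\right) = - \frac{17845920}{971}$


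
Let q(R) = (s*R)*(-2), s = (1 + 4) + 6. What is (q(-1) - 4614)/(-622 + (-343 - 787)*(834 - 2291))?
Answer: -1148/411447 ≈ -0.0027902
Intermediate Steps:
s = 11 (s = 5 + 6 = 11)
q(R) = -22*R (q(R) = (11*R)*(-2) = -22*R)
(q(-1) - 4614)/(-622 + (-343 - 787)*(834 - 2291)) = (-22*(-1) - 4614)/(-622 + (-343 - 787)*(834 - 2291)) = (22 - 4614)/(-622 - 1130*(-1457)) = -4592/(-622 + 1646410) = -4592/1645788 = -4592*1/1645788 = -1148/411447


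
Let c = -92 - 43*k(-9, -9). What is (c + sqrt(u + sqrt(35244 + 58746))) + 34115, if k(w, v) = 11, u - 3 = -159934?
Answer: 33550 + sqrt(-159931 + sqrt(93990)) ≈ 33550.0 + 399.53*I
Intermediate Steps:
u = -159931 (u = 3 - 159934 = -159931)
c = -565 (c = -92 - 43*11 = -92 - 473 = -565)
(c + sqrt(u + sqrt(35244 + 58746))) + 34115 = (-565 + sqrt(-159931 + sqrt(35244 + 58746))) + 34115 = (-565 + sqrt(-159931 + sqrt(93990))) + 34115 = 33550 + sqrt(-159931 + sqrt(93990))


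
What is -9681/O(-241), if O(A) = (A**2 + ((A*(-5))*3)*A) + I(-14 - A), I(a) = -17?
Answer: 9681/813151 ≈ 0.011906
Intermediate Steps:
O(A) = -17 - 14*A**2 (O(A) = (A**2 + ((A*(-5))*3)*A) - 17 = (A**2 + (-5*A*3)*A) - 17 = (A**2 + (-15*A)*A) - 17 = (A**2 - 15*A**2) - 17 = -14*A**2 - 17 = -17 - 14*A**2)
-9681/O(-241) = -9681/(-17 - 14*(-241)**2) = -9681/(-17 - 14*58081) = -9681/(-17 - 813134) = -9681/(-813151) = -9681*(-1/813151) = 9681/813151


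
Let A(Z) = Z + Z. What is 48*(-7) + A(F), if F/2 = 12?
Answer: -288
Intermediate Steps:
F = 24 (F = 2*12 = 24)
A(Z) = 2*Z
48*(-7) + A(F) = 48*(-7) + 2*24 = -336 + 48 = -288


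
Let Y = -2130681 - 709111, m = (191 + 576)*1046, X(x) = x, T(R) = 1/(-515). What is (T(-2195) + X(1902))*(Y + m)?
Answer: -399160026558/103 ≈ -3.8753e+9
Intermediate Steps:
T(R) = -1/515
m = 802282 (m = 767*1046 = 802282)
Y = -2839792
(T(-2195) + X(1902))*(Y + m) = (-1/515 + 1902)*(-2839792 + 802282) = (979529/515)*(-2037510) = -399160026558/103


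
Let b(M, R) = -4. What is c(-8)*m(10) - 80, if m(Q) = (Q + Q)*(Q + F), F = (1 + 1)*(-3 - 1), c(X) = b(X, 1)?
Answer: -240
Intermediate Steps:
c(X) = -4
F = -8 (F = 2*(-4) = -8)
m(Q) = 2*Q*(-8 + Q) (m(Q) = (Q + Q)*(Q - 8) = (2*Q)*(-8 + Q) = 2*Q*(-8 + Q))
c(-8)*m(10) - 80 = -8*10*(-8 + 10) - 80 = -8*10*2 - 80 = -4*40 - 80 = -160 - 80 = -240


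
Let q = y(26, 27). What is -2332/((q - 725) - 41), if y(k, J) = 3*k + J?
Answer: 2332/661 ≈ 3.5280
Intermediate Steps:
y(k, J) = J + 3*k
q = 105 (q = 27 + 3*26 = 27 + 78 = 105)
-2332/((q - 725) - 41) = -2332/((105 - 725) - 41) = -2332/(-620 - 41) = -2332/(-661) = -2332*(-1/661) = 2332/661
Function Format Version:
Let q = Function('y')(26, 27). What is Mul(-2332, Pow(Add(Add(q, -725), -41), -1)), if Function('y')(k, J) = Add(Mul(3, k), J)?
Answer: Rational(2332, 661) ≈ 3.5280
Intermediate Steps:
Function('y')(k, J) = Add(J, Mul(3, k))
q = 105 (q = Add(27, Mul(3, 26)) = Add(27, 78) = 105)
Mul(-2332, Pow(Add(Add(q, -725), -41), -1)) = Mul(-2332, Pow(Add(Add(105, -725), -41), -1)) = Mul(-2332, Pow(Add(-620, -41), -1)) = Mul(-2332, Pow(-661, -1)) = Mul(-2332, Rational(-1, 661)) = Rational(2332, 661)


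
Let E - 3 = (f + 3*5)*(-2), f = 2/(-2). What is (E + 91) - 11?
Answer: 55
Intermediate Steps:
f = -1 (f = 2*(-½) = -1)
E = -25 (E = 3 + (-1 + 3*5)*(-2) = 3 + (-1 + 15)*(-2) = 3 + 14*(-2) = 3 - 28 = -25)
(E + 91) - 11 = (-25 + 91) - 11 = 66 - 11 = 55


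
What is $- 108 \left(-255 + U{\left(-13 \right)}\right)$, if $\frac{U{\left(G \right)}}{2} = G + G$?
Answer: $33156$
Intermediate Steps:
$U{\left(G \right)} = 4 G$ ($U{\left(G \right)} = 2 \left(G + G\right) = 2 \cdot 2 G = 4 G$)
$- 108 \left(-255 + U{\left(-13 \right)}\right) = - 108 \left(-255 + 4 \left(-13\right)\right) = - 108 \left(-255 - 52\right) = \left(-108\right) \left(-307\right) = 33156$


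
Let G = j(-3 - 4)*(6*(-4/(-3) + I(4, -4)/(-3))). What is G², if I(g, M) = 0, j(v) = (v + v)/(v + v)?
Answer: 64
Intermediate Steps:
j(v) = 1 (j(v) = (2*v)/((2*v)) = (2*v)*(1/(2*v)) = 1)
G = 8 (G = 1*(6*(-4/(-3) + 0/(-3))) = 1*(6*(-4*(-⅓) + 0*(-⅓))) = 1*(6*(4/3 + 0)) = 1*(6*(4/3)) = 1*8 = 8)
G² = 8² = 64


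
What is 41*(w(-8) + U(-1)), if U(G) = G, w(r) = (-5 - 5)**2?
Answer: 4059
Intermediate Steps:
w(r) = 100 (w(r) = (-10)**2 = 100)
41*(w(-8) + U(-1)) = 41*(100 - 1) = 41*99 = 4059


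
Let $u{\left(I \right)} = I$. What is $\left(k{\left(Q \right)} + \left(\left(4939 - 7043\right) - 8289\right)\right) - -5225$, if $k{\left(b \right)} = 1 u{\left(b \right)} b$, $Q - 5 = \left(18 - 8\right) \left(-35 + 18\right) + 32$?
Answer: $12521$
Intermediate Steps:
$Q = -133$ ($Q = 5 + \left(\left(18 - 8\right) \left(-35 + 18\right) + 32\right) = 5 + \left(10 \left(-17\right) + 32\right) = 5 + \left(-170 + 32\right) = 5 - 138 = -133$)
$k{\left(b \right)} = b^{2}$ ($k{\left(b \right)} = 1 b b = b b = b^{2}$)
$\left(k{\left(Q \right)} + \left(\left(4939 - 7043\right) - 8289\right)\right) - -5225 = \left(\left(-133\right)^{2} + \left(\left(4939 - 7043\right) - 8289\right)\right) - -5225 = \left(17689 - 10393\right) + 5225 = 7296 + 5225 = 12521$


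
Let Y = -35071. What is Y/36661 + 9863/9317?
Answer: 4975848/48795791 ≈ 0.10197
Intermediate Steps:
Y/36661 + 9863/9317 = -35071/36661 + 9863/9317 = -35071*1/36661 + 9863*(1/9317) = -35071/36661 + 1409/1331 = 4975848/48795791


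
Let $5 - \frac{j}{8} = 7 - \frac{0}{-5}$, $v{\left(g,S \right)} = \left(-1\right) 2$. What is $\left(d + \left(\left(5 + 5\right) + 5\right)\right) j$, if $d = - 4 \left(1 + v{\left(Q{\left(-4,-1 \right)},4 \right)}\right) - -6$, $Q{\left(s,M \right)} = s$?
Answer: $-400$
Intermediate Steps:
$v{\left(g,S \right)} = -2$
$j = -16$ ($j = 40 - 8 \left(7 - \frac{0}{-5}\right) = 40 - 8 \left(7 - 0 \left(- \frac{1}{5}\right)\right) = 40 - 8 \left(7 - 0\right) = 40 - 8 \left(7 + 0\right) = 40 - 56 = -16$)
$d = 10$ ($d = - 4 \left(1 - 2\right) - -6 = \left(-4\right) \left(-1\right) + 6 = 4 + 6 = 10$)
$\left(d + \left(\left(5 + 5\right) + 5\right)\right) j = \left(10 + \left(\left(5 + 5\right) + 5\right)\right) \left(-16\right) = \left(10 + \left(10 + 5\right)\right) \left(-16\right) = \left(10 + 15\right) \left(-16\right) = 25 \left(-16\right) = -400$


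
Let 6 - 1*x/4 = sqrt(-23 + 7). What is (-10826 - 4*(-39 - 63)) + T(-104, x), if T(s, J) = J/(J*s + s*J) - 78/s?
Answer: -2166789/208 ≈ -10417.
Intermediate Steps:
x = 24 - 16*I (x = 24 - 4*sqrt(-23 + 7) = 24 - 16*I ≈ 24.0 - 16.0*I)
T(s, J) = -155/(2*s) (T(s, J) = J/(J*s + J*s) - 78/s = J/((2*J*s)) - 78/s = J*(1/(2*J*s)) - 78/s = 1/(2*s) - 78/s = -155/(2*s))
(-10826 - 4*(-39 - 63)) + T(-104, x) = (-10826 - 4*(-39 - 63)) - 155/2/(-104) = (-10826 - 4*(-102)) - 155/2*(-1/104) = (-10826 + 408) + 155/208 = -10418 + 155/208 = -2166789/208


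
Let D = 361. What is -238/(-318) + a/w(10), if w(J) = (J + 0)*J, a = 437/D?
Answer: 229757/302100 ≈ 0.76053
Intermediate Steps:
a = 23/19 (a = 437/361 = 437*(1/361) = 23/19 ≈ 1.2105)
w(J) = J**2 (w(J) = J*J = J**2)
-238/(-318) + a/w(10) = -238/(-318) + 23/(19*(10**2)) = -238*(-1/318) + (23/19)/100 = 119/159 + (23/19)*(1/100) = 119/159 + 23/1900 = 229757/302100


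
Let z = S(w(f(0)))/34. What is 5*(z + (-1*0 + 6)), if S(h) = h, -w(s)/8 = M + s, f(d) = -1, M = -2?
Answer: 570/17 ≈ 33.529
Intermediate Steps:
w(s) = 16 - 8*s (w(s) = -8*(-2 + s) = 16 - 8*s)
z = 12/17 (z = (16 - 8*(-1))/34 = (16 + 8)*(1/34) = 24*(1/34) = 12/17 ≈ 0.70588)
5*(z + (-1*0 + 6)) = 5*(12/17 + (-1*0 + 6)) = 5*(12/17 + (0 + 6)) = 5*(12/17 + 6) = 5*(114/17) = 570/17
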